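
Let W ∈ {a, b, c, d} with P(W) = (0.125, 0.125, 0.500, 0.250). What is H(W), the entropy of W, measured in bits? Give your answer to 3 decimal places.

H(W) = −Σ p·log₂ p.
  −(0.125)·log₂(0.125) = 0.3750
  −(0.125)·log₂(0.125) = 0.3750
  −(0.500)·log₂(0.500) = 0.5000
  −(0.250)·log₂(0.250) = 0.5000
Sum: 0.3750 + 0.3750 + 0.5000 + 0.5000 = 1.750 bits.

1.750 bits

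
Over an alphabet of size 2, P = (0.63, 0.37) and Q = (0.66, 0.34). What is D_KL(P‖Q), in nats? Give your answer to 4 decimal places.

D(P‖Q) = Σ p·ln(p/q).
  0.63·ln(0.63/0.66) = -0.02931
  0.37·ln(0.37/0.34) = 0.03129
D(P‖Q) = 0.0020 nats.

0.0020 nats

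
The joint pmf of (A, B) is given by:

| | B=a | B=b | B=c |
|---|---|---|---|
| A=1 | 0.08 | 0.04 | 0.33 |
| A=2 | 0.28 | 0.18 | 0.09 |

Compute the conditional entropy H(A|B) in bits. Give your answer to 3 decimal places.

0.740 bits

Marginals: p(A) = (0.4500, 0.5500), p(B) = (0.3600, 0.2200, 0.4200).
H(A|B) = Σ p(B) · H(A|B=·).
  B=a: p=0.3600, H(A|B=a) = 0.7642
  B=b: p=0.2200, H(A|B=b) = 0.6840
  B=c: p=0.4200, H(A|B=c) = 0.7496
Weighted sum = 0.740 bits.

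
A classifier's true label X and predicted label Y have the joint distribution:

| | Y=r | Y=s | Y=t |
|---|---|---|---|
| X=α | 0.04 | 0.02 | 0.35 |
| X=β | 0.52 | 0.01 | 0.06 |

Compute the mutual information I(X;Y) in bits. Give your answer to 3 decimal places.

0.495 bits

Marginals: p(X) = (0.4100, 0.5900), p(Y) = (0.5600, 0.0300, 0.4100).
I(X;Y) = Σ p(x,y)·log₂[p(x,y)/(p(x)p(y))].
  (α,r): 0.04·log₂(0.1742) = -0.1008
  (α,s): 0.02·log₂(1.6260) = 0.0140
  (α,t): 0.35·log₂(2.0821) = 0.3703
  (β,r): 0.52·log₂(1.5738) = 0.3402
  (β,s): 0.01·log₂(0.5650) = -0.0082
  (β,t): 0.06·log₂(0.2480) = -0.1207
Sum = 0.495 bits.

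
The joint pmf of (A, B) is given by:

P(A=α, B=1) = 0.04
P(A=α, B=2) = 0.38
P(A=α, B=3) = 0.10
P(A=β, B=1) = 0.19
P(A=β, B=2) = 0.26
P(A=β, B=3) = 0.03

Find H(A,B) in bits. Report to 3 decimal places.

H(A,B) = −Σ p(x,y)·log₂ p(x,y) over all 6 cells.
  cell (α,1): −0.04·log₂0.04 = 0.1858
  cell (α,2): −0.38·log₂0.38 = 0.5305
  cell (α,3): −0.10·log₂0.10 = 0.3322
  cell (β,1): −0.19·log₂0.19 = 0.4552
  cell (β,2): −0.26·log₂0.26 = 0.5053
  cell (β,3): −0.03·log₂0.03 = 0.1518
Sum = 2.161 bits.

2.161 bits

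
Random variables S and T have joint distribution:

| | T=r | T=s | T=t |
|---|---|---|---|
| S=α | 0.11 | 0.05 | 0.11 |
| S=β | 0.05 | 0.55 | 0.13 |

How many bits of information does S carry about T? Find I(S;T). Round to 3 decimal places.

Marginals: p(S) = (0.2700, 0.7300), p(T) = (0.1600, 0.6000, 0.2400).
I(S;T) = Σ p(x,y)·log₂[p(x,y)/(p(x)p(y))].
  (α,r): 0.11·log₂(2.5463) = 0.1483
  (α,s): 0.05·log₂(0.3086) = -0.0848
  (α,t): 0.11·log₂(1.6975) = 0.0840
  (β,r): 0.05·log₂(0.4281) = -0.0612
  (β,s): 0.55·log₂(1.2557) = 0.1807
  (β,t): 0.13·log₂(0.7420) = -0.0560
Sum = 0.211 bits.

0.211 bits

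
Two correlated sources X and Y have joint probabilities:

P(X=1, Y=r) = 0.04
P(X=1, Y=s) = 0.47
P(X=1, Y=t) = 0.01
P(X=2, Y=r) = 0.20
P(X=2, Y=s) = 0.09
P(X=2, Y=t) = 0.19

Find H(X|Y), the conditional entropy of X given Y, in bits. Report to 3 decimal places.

0.569 bits

Marginals: p(X) = (0.5200, 0.4800), p(Y) = (0.2400, 0.5600, 0.2000).
H(X|Y) = Σ p(Y) · H(X|Y=·).
  Y=r: p=0.2400, H(X|Y=r) = 0.6500
  Y=s: p=0.5600, H(X|Y=s) = 0.6360
  Y=t: p=0.2000, H(X|Y=t) = 0.2864
Weighted sum = 0.569 bits.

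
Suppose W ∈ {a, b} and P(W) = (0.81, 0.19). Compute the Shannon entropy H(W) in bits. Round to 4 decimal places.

H(W) = −Σ p·log₂ p.
  −(0.81)·log₂(0.81) = 0.24625
  −(0.19)·log₂(0.19) = 0.45523
Sum: 0.24625 + 0.45523 = 0.7015 bits.

0.7015 bits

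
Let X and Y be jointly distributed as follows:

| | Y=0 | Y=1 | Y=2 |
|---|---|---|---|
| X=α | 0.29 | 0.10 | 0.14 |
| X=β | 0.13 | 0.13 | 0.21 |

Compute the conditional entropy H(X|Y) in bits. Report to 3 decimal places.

Marginals: p(X) = (0.5300, 0.4700), p(Y) = (0.4200, 0.2300, 0.3500).
H(X|Y) = Σ p(Y) · H(X|Y=·).
  Y=0: p=0.4200, H(X|Y=0) = 0.8926
  Y=1: p=0.2300, H(X|Y=1) = 0.9877
  Y=2: p=0.3500, H(X|Y=2) = 0.9710
Weighted sum = 0.942 bits.

0.942 bits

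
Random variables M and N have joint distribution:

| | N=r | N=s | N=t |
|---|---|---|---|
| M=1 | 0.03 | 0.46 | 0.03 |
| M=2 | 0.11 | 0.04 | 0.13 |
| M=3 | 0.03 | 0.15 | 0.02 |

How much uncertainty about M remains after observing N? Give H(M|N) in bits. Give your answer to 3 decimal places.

1.129 bits

Marginals: p(M) = (0.5200, 0.2800, 0.2000), p(N) = (0.1700, 0.6500, 0.1800).
H(M|N) = Σ p(N) · H(M|N=·).
  N=r: p=0.1700, H(M|N=r) = 1.2896
  N=s: p=0.6500, H(M|N=s) = 1.0887
  N=t: p=0.1800, H(M|N=t) = 1.1221
Weighted sum = 1.129 bits.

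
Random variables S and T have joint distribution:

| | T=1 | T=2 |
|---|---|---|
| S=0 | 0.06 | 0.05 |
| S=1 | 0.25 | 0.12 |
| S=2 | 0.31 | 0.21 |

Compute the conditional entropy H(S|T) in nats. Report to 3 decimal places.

Marginals: p(S) = (0.1100, 0.3700, 0.5200), p(T) = (0.6200, 0.3800).
H(S|T) = Σ p(T) · H(S|T=·).
  T=1: p=0.6200, H(S|T=1) = 0.9388
  T=2: p=0.3800, H(S|T=2) = 0.9586
Weighted sum = 0.946 nats.

0.946 nats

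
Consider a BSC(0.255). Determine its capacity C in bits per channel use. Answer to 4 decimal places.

Binary symmetric channel: C = 1 − h₂(ε) where h₂ is the binary entropy function.
h₂(0.255) = −0.255·log₂0.255 − 0.745·log₂0.745 = 0.8191.
C = 1 − 0.8191 = 0.1809 bits per channel use.

0.1809 bits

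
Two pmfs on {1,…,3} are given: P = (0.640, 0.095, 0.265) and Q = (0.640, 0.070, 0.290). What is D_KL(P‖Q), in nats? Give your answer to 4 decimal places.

0.0051 nats

D(P‖Q) = Σ p·ln(p/q).
  0.640·ln(0.640/0.640) = 0.00000
  0.095·ln(0.095/0.070) = 0.02901
  0.265·ln(0.265/0.290) = -0.02389
D(P‖Q) = 0.0051 nats.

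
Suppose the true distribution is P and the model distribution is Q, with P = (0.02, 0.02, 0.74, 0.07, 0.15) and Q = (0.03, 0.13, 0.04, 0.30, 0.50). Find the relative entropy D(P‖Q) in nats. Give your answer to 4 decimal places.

1.8311 nats

D(P‖Q) = Σ p·ln(p/q).
  0.02·ln(0.02/0.03) = -0.00811
  0.02·ln(0.02/0.13) = -0.03744
  0.74·ln(0.74/0.04) = 2.15915
  0.07·ln(0.07/0.30) = -0.10187
  0.15·ln(0.15/0.50) = -0.18060
D(P‖Q) = 1.8311 nats.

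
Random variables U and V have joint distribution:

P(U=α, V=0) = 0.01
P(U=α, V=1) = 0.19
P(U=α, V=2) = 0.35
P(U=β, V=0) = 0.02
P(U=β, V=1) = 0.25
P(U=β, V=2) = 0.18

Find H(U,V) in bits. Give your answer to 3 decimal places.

2.110 bits

H(U,V) = −Σ p(x,y)·log₂ p(x,y) over all 6 cells.
  cell (α,0): −0.01·log₂0.01 = 0.0664
  cell (α,1): −0.19·log₂0.19 = 0.4552
  cell (α,2): −0.35·log₂0.35 = 0.5301
  cell (β,0): −0.02·log₂0.02 = 0.1129
  cell (β,1): −0.25·log₂0.25 = 0.5000
  cell (β,2): −0.18·log₂0.18 = 0.4453
Sum = 2.110 bits.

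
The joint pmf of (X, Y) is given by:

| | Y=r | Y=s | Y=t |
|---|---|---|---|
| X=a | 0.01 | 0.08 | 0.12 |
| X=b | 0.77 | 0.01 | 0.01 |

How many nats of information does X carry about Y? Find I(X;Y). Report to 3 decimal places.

Marginals: p(X) = (0.2100, 0.7900), p(Y) = (0.7800, 0.0900, 0.1300).
I(X;Y) = Σ p(x,y)·ln[p(x,y)/(p(x)p(y))].
  (a,r): 0.01·ln(0.0611) = -0.0280
  (a,s): 0.08·ln(4.2328) = 0.1154
  (a,t): 0.12·ln(4.3956) = 0.1777
  (b,r): 0.77·ln(1.2496) = 0.1716
  (b,s): 0.01·ln(0.1406) = -0.0196
  (b,t): 0.01·ln(0.0974) = -0.0233
Sum = 0.394 nats.

0.394 nats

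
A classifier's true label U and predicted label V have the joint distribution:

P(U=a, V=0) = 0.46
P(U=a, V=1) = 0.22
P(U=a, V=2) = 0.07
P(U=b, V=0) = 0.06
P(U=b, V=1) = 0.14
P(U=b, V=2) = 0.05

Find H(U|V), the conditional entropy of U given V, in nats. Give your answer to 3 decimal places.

Chain rule: H(U|V) = H(U,V) − H(V).
Marginals: p(U) = (0.7500, 0.2500), p(V) = (0.5200, 0.3600, 0.1200).
H(U,V) = 1.4703 nats; H(V) = 0.9623 nats.
H(U|V) = 1.4703 − 0.9623 = 0.508 nats.

0.508 nats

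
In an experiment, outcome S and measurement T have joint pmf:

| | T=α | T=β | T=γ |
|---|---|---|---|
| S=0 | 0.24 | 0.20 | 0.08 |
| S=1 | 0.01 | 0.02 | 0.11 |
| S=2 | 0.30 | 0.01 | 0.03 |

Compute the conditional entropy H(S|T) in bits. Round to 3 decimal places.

1.076 bits

Marginals: p(S) = (0.5200, 0.1400, 0.3400), p(T) = (0.5500, 0.2300, 0.2200).
H(S|T) = Σ p(T) · H(S|T=·).
  T=α: p=0.5500, H(S|T=α) = 1.1042
  T=β: p=0.2300, H(S|T=β) = 0.6784
  T=γ: p=0.2200, H(S|T=γ) = 1.4227
Weighted sum = 1.076 bits.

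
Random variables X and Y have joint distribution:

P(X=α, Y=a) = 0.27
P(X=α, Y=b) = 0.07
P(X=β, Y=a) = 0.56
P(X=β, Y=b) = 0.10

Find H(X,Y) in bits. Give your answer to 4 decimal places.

H(X,Y) = −Σ p(x,y)·log₂ p(x,y) over all 4 cells.
  cell (α,a): −0.27·log₂0.27 = 0.51002
  cell (α,b): −0.07·log₂0.07 = 0.26856
  cell (β,a): −0.56·log₂0.56 = 0.46844
  cell (β,b): −0.10·log₂0.10 = 0.33219
Sum = 1.5792 bits.

1.5792 bits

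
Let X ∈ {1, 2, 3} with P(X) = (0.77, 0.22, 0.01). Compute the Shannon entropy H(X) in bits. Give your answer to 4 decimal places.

0.8374 bits

H(X) = −Σ p·log₂ p.
  −(0.77)·log₂(0.77) = 0.29034
  −(0.22)·log₂(0.22) = 0.48057
  −(0.01)·log₂(0.01) = 0.06644
Sum: 0.29034 + 0.48057 + 0.06644 = 0.8374 bits.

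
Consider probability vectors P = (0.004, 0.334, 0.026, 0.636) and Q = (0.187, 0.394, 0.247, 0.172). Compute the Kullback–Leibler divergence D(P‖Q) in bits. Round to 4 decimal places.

1.0136 bits

D(P‖Q) = Σ p·log₂(p/q).
  0.004·log₂(0.004/0.187) = -0.02219
  0.334·log₂(0.334/0.394) = -0.07961
  0.026·log₂(0.026/0.247) = -0.08445
  0.636·log₂(0.636/0.172) = 1.19989
D(P‖Q) = 1.0136 bits.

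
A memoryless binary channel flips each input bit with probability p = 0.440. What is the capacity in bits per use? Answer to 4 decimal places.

Binary symmetric channel: C = 1 − h₂(ε) where h₂ is the binary entropy function.
h₂(0.440) = −0.440·log₂0.440 − 0.560·log₂0.560 = 0.9896.
C = 1 − 0.9896 = 0.0104 bits per channel use.

0.0104 bits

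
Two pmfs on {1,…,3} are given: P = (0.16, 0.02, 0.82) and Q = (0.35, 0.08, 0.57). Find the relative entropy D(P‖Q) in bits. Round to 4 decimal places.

0.2095 bits

D(P‖Q) = Σ p·log₂(p/q).
  0.16·log₂(0.16/0.35) = -0.18069
  0.02·log₂(0.02/0.08) = -0.04000
  0.82·log₂(0.82/0.57) = 0.43022
D(P‖Q) = 0.2095 bits.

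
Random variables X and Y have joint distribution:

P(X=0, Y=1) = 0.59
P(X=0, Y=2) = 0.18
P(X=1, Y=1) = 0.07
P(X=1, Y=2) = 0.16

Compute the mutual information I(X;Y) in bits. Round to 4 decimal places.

Marginals: p(X) = (0.7700, 0.2300), p(Y) = (0.6600, 0.3400).
I(X;Y) = H(X) + H(Y) − H(X,Y).
H(X) = 0.7780, H(Y) = 0.9248, H(X,Y) = 1.5860.
I(X;Y) = 0.7780 + 0.9248 − 1.5860 = 0.1168 bits.

0.1168 bits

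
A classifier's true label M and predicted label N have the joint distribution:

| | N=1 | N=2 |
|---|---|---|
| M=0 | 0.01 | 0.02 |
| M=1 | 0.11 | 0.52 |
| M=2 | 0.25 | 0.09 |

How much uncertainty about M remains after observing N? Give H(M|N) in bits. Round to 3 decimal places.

0.882 bits

Marginals: p(M) = (0.0300, 0.6300, 0.3400), p(N) = (0.3700, 0.6300).
H(M|N) = Σ p(N) · H(M|N=·).
  N=1: p=0.3700, H(M|N=1) = 1.0432
  N=2: p=0.6300, H(M|N=2) = 0.7876
Weighted sum = 0.882 bits.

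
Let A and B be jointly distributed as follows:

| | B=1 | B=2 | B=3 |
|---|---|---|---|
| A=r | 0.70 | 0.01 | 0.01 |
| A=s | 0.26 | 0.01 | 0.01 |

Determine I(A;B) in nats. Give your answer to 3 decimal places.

Marginals: p(A) = (0.7200, 0.2800), p(B) = (0.9600, 0.0200, 0.0200).
I(A;B) = Σ p(x,y)·ln[p(x,y)/(p(x)p(y))].
  (r,1): 0.70·ln(1.0127) = 0.0089
  (r,2): 0.01·ln(0.6944) = -0.0036
  (r,3): 0.01·ln(0.6944) = -0.0036
  (s,1): 0.26·ln(0.9673) = -0.0087
  (s,2): 0.01·ln(1.7857) = 0.0058
  (s,3): 0.01·ln(1.7857) = 0.0058
Sum = 0.005 nats.

0.005 nats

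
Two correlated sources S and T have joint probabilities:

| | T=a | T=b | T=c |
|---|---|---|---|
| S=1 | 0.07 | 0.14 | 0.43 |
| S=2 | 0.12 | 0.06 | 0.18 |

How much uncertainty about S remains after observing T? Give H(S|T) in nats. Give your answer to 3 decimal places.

0.617 nats

Chain rule: H(S|T) = H(S,T) − H(T).
Marginals: p(S) = (0.6400, 0.3600), p(T) = (0.1900, 0.2000, 0.6100).
H(S,T) = 1.5562 nats; H(T) = 0.9389 nats.
H(S|T) = 1.5562 − 0.9389 = 0.617 nats.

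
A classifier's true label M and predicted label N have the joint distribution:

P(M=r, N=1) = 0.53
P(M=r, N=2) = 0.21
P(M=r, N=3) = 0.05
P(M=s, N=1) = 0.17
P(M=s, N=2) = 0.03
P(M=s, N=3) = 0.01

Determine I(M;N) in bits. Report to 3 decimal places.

Marginals: p(M) = (0.7900, 0.2100), p(N) = (0.7000, 0.2400, 0.0600).
I(M;N) = Σ p(x,y)·log₂[p(x,y)/(p(x)p(y))].
  (r,1): 0.53·log₂(0.9584) = -0.0325
  (r,2): 0.21·log₂(1.1076) = 0.0310
  (r,3): 0.05·log₂(1.0549) = 0.0039
  (s,1): 0.17·log₂(1.1565) = 0.0357
  (s,2): 0.03·log₂(0.5952) = -0.0225
  (s,3): 0.01·log₂(0.7937) = -0.0033
Sum = 0.012 bits.

0.012 bits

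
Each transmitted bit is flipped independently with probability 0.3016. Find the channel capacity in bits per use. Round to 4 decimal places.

Binary symmetric channel: C = 1 − h₂(ε) where h₂ is the binary entropy function.
h₂(0.3016) = −0.3016·log₂0.3016 − 0.6984·log₂0.6984 = 0.8832.
C = 1 − 0.8832 = 0.1168 bits per channel use.

0.1168 bits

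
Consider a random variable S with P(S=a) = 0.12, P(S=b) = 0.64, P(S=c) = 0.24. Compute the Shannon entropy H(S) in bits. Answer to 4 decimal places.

H(S) = −Σ p·log₂ p.
  −(0.12)·log₂(0.12) = 0.36707
  −(0.64)·log₂(0.64) = 0.41207
  −(0.24)·log₂(0.24) = 0.49413
Sum: 0.36707 + 0.41207 + 0.49413 = 1.2733 bits.

1.2733 bits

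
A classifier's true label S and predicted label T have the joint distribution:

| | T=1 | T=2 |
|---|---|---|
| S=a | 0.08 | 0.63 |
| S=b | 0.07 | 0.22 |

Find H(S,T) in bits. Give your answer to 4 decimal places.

1.4606 bits

H(S,T) = −Σ p(x,y)·log₂ p(x,y) over all 4 cells.
  cell (a,1): −0.08·log₂0.08 = 0.29151
  cell (a,2): −0.63·log₂0.63 = 0.41994
  cell (b,1): −0.07·log₂0.07 = 0.26856
  cell (b,2): −0.22·log₂0.22 = 0.48057
Sum = 1.4606 bits.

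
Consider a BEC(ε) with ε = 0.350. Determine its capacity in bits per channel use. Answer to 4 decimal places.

Binary erasure channel: capacity C = 1 − ε.
C = 1 − 0.350 = 0.6500 bits per channel use.

0.6500 bits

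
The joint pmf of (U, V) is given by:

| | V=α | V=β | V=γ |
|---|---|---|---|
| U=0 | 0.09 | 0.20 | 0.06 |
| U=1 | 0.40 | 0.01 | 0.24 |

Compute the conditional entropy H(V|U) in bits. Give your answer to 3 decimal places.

1.176 bits

Chain rule: H(V|U) = H(U,V) − H(U).
Marginals: p(U) = (0.3500, 0.6500), p(V) = (0.4900, 0.2100, 0.3000).
H(U,V) = 2.1099 bits; H(U) = 0.9341 bits.
H(V|U) = 2.1099 − 0.9341 = 1.176 bits.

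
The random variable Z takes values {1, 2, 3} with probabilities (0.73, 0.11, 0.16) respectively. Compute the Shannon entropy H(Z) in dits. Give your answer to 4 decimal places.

H(Z) = −Σ p·log₁₀ p.
  −(0.73)·log₁₀(0.73) = 0.09977
  −(0.11)·log₁₀(0.11) = 0.10545
  −(0.16)·log₁₀(0.16) = 0.12734
Sum: 0.09977 + 0.10545 + 0.12734 = 0.3326 dits.

0.3326 dits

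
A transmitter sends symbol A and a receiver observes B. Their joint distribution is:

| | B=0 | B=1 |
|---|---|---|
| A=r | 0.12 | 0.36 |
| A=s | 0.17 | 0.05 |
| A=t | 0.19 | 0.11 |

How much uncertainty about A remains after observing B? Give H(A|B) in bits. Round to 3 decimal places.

Chain rule: H(A|B) = H(A,B) − H(B).
Marginals: p(A) = (0.4800, 0.2200, 0.3000), p(B) = (0.4800, 0.5200).
H(A,B) = 2.3539 bits; H(B) = 0.9988 bits.
H(A|B) = 2.3539 − 0.9988 = 1.355 bits.

1.355 bits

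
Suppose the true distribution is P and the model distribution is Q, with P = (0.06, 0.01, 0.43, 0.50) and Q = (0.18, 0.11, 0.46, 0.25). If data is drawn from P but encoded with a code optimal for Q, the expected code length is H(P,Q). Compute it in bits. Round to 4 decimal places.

1.6620 bits

H(P,Q) = −Σ p·log₂ q.
  −0.06·log₂(0.18) = 0.14844
  −0.01·log₂(0.11) = 0.03184
  −0.43·log₂(0.46) = 0.48173
  −0.50·log₂(0.25) = 1.00000
H(P,Q) = 1.6620 bits.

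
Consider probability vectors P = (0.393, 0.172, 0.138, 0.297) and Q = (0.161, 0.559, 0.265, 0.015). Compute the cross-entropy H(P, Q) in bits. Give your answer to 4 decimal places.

3.2437 bits

H(P,Q) = −Σ p·log₂ q.
  −0.393·log₂(0.161) = 1.03550
  −0.172·log₂(0.559) = 0.14432
  −0.138·log₂(0.265) = 0.26440
  −0.297·log₂(0.015) = 1.79949
H(P,Q) = 3.2437 bits.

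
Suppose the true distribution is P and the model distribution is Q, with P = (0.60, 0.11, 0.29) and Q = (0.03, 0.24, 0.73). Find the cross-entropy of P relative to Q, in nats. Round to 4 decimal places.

2.3522 nats

H(P,Q) = −Σ p·ln q.
  −0.60·ln(0.03) = 2.10393
  −0.11·ln(0.24) = 0.15698
  −0.29·ln(0.73) = 0.09127
H(P,Q) = 2.3522 nats.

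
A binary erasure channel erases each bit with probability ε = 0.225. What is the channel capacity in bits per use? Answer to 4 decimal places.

Binary erasure channel: capacity C = 1 − ε.
C = 1 − 0.225 = 0.7750 bits per channel use.

0.7750 bits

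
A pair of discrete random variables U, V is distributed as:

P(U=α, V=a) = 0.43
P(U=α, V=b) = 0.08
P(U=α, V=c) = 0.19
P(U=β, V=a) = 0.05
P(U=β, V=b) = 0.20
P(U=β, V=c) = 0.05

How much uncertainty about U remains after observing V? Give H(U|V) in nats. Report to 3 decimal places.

Chain rule: H(U|V) = H(U,V) − H(V).
Marginals: p(U) = (0.7000, 0.3000), p(V) = (0.4800, 0.2800, 0.2400).
H(U,V) = 1.5020 nats; H(V) = 1.0512 nats.
H(U|V) = 1.5020 − 1.0512 = 0.451 nats.

0.451 nats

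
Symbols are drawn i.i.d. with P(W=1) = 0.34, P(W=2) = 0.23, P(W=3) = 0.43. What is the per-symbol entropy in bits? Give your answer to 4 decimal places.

H(W) = −Σ p·log₂ p.
  −(0.34)·log₂(0.34) = 0.52917
  −(0.23)·log₂(0.23) = 0.48767
  −(0.43)·log₂(0.43) = 0.52356
Sum: 0.52917 + 0.48767 + 0.52356 = 1.5404 bits.

1.5404 bits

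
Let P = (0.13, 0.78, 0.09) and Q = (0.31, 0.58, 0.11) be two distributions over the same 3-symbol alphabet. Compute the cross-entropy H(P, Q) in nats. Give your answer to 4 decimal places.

H(P,Q) = −Σ p·ln q.
  −0.13·ln(0.31) = 0.15225
  −0.78·ln(0.58) = 0.42489
  −0.09·ln(0.11) = 0.19865
H(P,Q) = 0.7758 nats.

0.7758 nats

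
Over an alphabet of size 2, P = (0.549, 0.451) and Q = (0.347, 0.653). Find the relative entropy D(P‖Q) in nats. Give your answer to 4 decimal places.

0.0849 nats

D(P‖Q) = Σ p·ln(p/q).
  0.549·ln(0.549/0.347) = 0.25187
  0.451·ln(0.451/0.653) = -0.16692
D(P‖Q) = 0.0849 nats.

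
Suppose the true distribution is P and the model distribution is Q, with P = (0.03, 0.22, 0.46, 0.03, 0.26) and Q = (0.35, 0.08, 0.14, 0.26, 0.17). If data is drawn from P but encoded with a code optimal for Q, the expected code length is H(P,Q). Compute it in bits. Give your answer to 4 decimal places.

H(P,Q) = −Σ p·log₂ q.
  −0.03·log₂(0.35) = 0.04544
  −0.22·log₂(0.08) = 0.80165
  −0.46·log₂(0.14) = 1.30479
  −0.03·log₂(0.26) = 0.05830
  −0.26·log₂(0.17) = 0.66466
H(P,Q) = 2.8748 bits.

2.8748 bits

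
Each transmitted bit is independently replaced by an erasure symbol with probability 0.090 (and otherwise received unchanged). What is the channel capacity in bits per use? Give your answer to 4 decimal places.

Binary erasure channel: capacity C = 1 − ε.
C = 1 − 0.090 = 0.9100 bits per channel use.

0.9100 bits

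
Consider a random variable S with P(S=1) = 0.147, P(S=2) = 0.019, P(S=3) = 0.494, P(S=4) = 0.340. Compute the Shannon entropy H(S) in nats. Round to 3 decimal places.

1.072 nats

H(S) = −Σ p·ln p.
  −(0.147)·ln(0.147) = 0.2818
  −(0.019)·ln(0.019) = 0.0753
  −(0.494)·ln(0.494) = 0.3484
  −(0.340)·ln(0.340) = 0.3668
Sum: 0.2818 + 0.0753 + 0.3484 + 0.3668 = 1.072 nats.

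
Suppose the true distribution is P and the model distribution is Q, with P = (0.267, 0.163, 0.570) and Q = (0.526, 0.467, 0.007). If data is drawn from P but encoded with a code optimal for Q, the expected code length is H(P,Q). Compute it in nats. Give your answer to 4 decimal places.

3.1239 nats

H(P,Q) = −Σ p·ln q.
  −0.267·ln(0.526) = 0.17154
  −0.163·ln(0.467) = 0.12411
  −0.570·ln(0.007) = 2.82825
H(P,Q) = 3.1239 nats.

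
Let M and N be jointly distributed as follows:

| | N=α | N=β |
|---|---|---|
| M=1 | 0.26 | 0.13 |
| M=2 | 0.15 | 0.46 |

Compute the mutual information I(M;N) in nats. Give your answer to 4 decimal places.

Marginals: p(M) = (0.3900, 0.6100), p(N) = (0.4100, 0.5900).
I(M;N) = Σ p(x,y)·ln[p(x,y)/(p(x)p(y))].
  (1,α): 0.26·ln(1.6260) = 0.12639
  (1,β): 0.13·ln(0.5650) = -0.07423
  (2,α): 0.15·ln(0.5998) = -0.07668
  (2,β): 0.46·ln(1.2781) = 0.11288
Sum = 0.0884 nats.

0.0884 nats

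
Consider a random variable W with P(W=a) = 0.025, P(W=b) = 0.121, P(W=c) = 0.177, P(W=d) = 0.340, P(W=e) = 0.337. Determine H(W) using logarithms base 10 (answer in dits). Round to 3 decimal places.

H(W) = −Σ p·log₁₀ p.
  −(0.025)·log₁₀(0.025) = 0.0401
  −(0.121)·log₁₀(0.121) = 0.1110
  −(0.177)·log₁₀(0.177) = 0.1331
  −(0.340)·log₁₀(0.340) = 0.1593
  −(0.337)·log₁₀(0.337) = 0.1592
Sum: 0.0401 + 0.1110 + 0.1331 + 0.1593 + 0.1592 = 0.603 dits.

0.603 dits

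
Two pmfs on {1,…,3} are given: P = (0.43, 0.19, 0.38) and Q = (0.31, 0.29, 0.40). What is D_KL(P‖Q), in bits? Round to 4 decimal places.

0.0590 bits

D(P‖Q) = Σ p·log₂(p/q).
  0.43·log₂(0.43/0.31) = 0.20299
  0.19·log₂(0.19/0.29) = -0.11591
  0.38·log₂(0.38/0.40) = -0.02812
D(P‖Q) = 0.0590 bits.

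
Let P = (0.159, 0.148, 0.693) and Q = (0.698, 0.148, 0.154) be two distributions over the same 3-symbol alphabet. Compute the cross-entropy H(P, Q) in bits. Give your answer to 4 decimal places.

H(P,Q) = −Σ p·log₂ q.
  −0.159·log₂(0.698) = 0.08247
  −0.148·log₂(0.148) = 0.40794
  −0.693·log₂(0.154) = 1.87041
H(P,Q) = 2.3608 bits.

2.3608 bits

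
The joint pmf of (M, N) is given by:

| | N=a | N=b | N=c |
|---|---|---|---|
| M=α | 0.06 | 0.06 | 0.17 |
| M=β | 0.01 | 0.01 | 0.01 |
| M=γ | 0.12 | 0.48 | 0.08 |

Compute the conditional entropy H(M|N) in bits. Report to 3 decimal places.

0.853 bits

Marginals: p(M) = (0.2900, 0.0300, 0.6800), p(N) = (0.1900, 0.5500, 0.2600).
H(M|N) = Σ p(N) · H(M|N=·).
  N=a: p=0.1900, H(M|N=a) = 1.1674
  N=b: p=0.5500, H(M|N=b) = 0.6252
  N=c: p=0.2600, H(M|N=c) = 1.1048
Weighted sum = 0.853 bits.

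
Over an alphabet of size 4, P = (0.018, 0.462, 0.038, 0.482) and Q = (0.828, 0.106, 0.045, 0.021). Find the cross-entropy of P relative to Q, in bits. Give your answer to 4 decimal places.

4.3572 bits

H(P,Q) = −Σ p·log₂ q.
  −0.018·log₂(0.828) = 0.00490
  −0.462·log₂(0.106) = 1.49589
  −0.038·log₂(0.045) = 0.17001
  −0.482·log₂(0.021) = 2.68641
H(P,Q) = 4.3572 bits.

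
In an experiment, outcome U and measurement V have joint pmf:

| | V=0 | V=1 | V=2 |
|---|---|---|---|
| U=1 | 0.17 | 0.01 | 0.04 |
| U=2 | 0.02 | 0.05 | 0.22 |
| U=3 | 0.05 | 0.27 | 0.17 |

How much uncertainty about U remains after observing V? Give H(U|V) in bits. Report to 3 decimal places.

Marginals: p(U) = (0.2200, 0.2900, 0.4900), p(V) = (0.2400, 0.3300, 0.4300).
H(U|V) = Σ p(V) · H(U|V=·).
  V=0: p=0.2400, H(U|V=0) = 1.1226
  V=1: p=0.3300, H(U|V=1) = 0.8022
  V=2: p=0.4300, H(U|V=2) = 1.3427
Weighted sum = 1.112 bits.

1.112 bits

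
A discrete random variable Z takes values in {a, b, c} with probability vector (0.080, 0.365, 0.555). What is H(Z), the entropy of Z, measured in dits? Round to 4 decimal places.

H(Z) = −Σ p·log₁₀ p.
  −(0.080)·log₁₀(0.080) = 0.08775
  −(0.365)·log₁₀(0.365) = 0.15976
  −(0.555)·log₁₀(0.555) = 0.14192
Sum: 0.08775 + 0.15976 + 0.14192 = 0.3894 dits.

0.3894 dits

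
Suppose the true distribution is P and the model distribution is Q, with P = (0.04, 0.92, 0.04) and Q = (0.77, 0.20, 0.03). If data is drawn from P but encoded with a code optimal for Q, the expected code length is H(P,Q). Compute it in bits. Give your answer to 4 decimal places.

2.3536 bits

H(P,Q) = −Σ p·log₂ q.
  −0.04·log₂(0.77) = 0.01508
  −0.92·log₂(0.20) = 2.13617
  −0.04·log₂(0.03) = 0.20236
H(P,Q) = 2.3536 bits.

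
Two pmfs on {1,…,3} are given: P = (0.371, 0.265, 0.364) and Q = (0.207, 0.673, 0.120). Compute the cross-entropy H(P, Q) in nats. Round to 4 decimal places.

H(P,Q) = −Σ p·ln q.
  −0.371·ln(0.207) = 0.58434
  −0.265·ln(0.673) = 0.10494
  −0.364·ln(0.120) = 0.77178
H(P,Q) = 1.4611 nats.

1.4611 nats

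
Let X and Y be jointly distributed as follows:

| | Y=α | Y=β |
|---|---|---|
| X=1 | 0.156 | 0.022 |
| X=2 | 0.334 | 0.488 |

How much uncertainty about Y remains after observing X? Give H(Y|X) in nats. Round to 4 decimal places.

Marginals: p(X) = (0.1780, 0.8220), p(Y) = (0.4900, 0.5100).
H(Y|X) = Σ p(X) · H(Y|X=·).
  X=1: p=0.1780, H(Y|X=1) = 0.3740
  X=2: p=0.8220, H(Y|X=2) = 0.6755
Weighted sum = 0.6218 nats.

0.6218 nats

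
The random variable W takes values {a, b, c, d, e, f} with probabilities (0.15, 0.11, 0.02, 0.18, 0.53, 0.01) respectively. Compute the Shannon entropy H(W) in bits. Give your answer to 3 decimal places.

1.871 bits

H(W) = −Σ p·log₂ p.
  −(0.15)·log₂(0.15) = 0.4105
  −(0.11)·log₂(0.11) = 0.3503
  −(0.02)·log₂(0.02) = 0.1129
  −(0.18)·log₂(0.18) = 0.4453
  −(0.53)·log₂(0.53) = 0.4854
  −(0.01)·log₂(0.01) = 0.0664
Sum: 0.4105 + 0.3503 + 0.1129 + 0.4453 + 0.4854 + 0.0664 = 1.871 bits.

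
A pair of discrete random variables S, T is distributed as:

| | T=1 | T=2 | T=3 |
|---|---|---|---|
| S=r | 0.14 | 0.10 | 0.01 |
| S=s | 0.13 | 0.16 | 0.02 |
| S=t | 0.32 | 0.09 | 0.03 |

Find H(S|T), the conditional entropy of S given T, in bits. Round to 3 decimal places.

1.482 bits

Chain rule: H(S|T) = H(S,T) − H(T).
Marginals: p(S) = (0.2500, 0.3100, 0.4400), p(T) = (0.5900, 0.3500, 0.0600).
H(S,T) = 2.7047 bits; H(T) = 1.2227 bits.
H(S|T) = 2.7047 − 1.2227 = 1.482 bits.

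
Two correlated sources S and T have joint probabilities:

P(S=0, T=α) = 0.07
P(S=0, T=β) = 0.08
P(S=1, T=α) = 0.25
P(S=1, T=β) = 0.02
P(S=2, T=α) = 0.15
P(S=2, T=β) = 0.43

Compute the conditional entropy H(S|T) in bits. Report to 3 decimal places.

Chain rule: H(S|T) = H(S,T) − H(T).
Marginals: p(S) = (0.1500, 0.2700, 0.5800), p(T) = (0.4700, 0.5300).
H(S,T) = 2.1070 bits; H(T) = 0.9974 bits.
H(S|T) = 2.1070 − 0.9974 = 1.110 bits.

1.110 bits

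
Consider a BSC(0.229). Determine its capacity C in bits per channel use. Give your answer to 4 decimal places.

Binary symmetric channel: C = 1 − h₂(ε) where h₂ is the binary entropy function.
h₂(0.229) = −0.229·log₂0.229 − 0.771·log₂0.771 = 0.7763.
C = 1 − 0.7763 = 0.2237 bits per channel use.

0.2237 bits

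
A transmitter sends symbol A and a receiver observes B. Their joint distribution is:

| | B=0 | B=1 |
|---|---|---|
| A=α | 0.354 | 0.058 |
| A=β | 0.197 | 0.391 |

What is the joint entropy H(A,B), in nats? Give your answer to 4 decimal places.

H(A,B) = −Σ p(x,y)·ln p(x,y) over all 4 cells.
  cell (α,0): −0.354·ln0.354 = 0.36761
  cell (α,1): −0.058·ln0.058 = 0.16514
  cell (β,0): −0.197·ln0.197 = 0.32004
  cell (β,1): −0.391·ln0.391 = 0.36717
Sum = 1.2200 nats.

1.2200 nats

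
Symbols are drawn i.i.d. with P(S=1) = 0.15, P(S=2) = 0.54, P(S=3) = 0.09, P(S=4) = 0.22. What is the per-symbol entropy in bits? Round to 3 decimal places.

1.684 bits

H(S) = −Σ p·log₂ p.
  −(0.15)·log₂(0.15) = 0.4105
  −(0.54)·log₂(0.54) = 0.4800
  −(0.09)·log₂(0.09) = 0.3127
  −(0.22)·log₂(0.22) = 0.4806
Sum: 0.4105 + 0.4800 + 0.3127 + 0.4806 = 1.684 bits.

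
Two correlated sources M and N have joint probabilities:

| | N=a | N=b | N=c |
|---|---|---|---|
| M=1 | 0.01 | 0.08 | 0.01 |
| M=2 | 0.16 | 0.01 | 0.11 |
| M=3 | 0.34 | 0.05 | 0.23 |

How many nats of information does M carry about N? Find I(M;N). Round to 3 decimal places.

Marginals: p(M) = (0.1000, 0.2800, 0.6200), p(N) = (0.5100, 0.1400, 0.3500).
I(M;N) = H(M) + H(N) − H(M,N).
H(M) = 0.8831, H(N) = 0.9861, H(M,N) = 1.7308.
I(M;N) = 0.8831 + 0.9861 − 1.7308 = 0.138 nats.

0.138 nats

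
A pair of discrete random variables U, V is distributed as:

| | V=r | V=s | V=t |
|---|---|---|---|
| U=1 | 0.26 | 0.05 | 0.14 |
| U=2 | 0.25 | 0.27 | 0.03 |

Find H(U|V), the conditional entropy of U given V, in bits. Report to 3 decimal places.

Marginals: p(U) = (0.4500, 0.5500), p(V) = (0.5100, 0.3200, 0.1700).
H(U|V) = Σ p(V) · H(U|V=·).
  V=r: p=0.5100, H(U|V=r) = 0.9997
  V=s: p=0.3200, H(U|V=s) = 0.6253
  V=t: p=0.1700, H(U|V=t) = 0.6723
Weighted sum = 0.824 bits.

0.824 bits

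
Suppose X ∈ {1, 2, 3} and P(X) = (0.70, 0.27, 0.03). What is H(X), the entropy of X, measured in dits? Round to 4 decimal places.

0.3076 dits

H(X) = −Σ p·log₁₀ p.
  −(0.70)·log₁₀(0.70) = 0.10843
  −(0.27)·log₁₀(0.27) = 0.15353
  −(0.03)·log₁₀(0.03) = 0.04569
Sum: 0.10843 + 0.15353 + 0.04569 = 0.3076 dits.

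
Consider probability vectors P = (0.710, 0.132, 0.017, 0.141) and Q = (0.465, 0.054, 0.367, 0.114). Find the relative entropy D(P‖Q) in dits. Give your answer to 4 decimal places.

0.1721 dits

D(P‖Q) = Σ p·log₁₀(p/q).
  0.710·log₁₀(0.710/0.465) = 0.13050
  0.132·log₁₀(0.132/0.054) = 0.05124
  0.017·log₁₀(0.017/0.367) = -0.02268
  0.141·log₁₀(0.141/0.114) = 0.01302
D(P‖Q) = 0.1721 dits.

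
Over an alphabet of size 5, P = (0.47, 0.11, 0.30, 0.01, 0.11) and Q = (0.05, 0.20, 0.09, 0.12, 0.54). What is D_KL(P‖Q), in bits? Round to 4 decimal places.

D(P‖Q) = Σ p·log₂(p/q).
  0.47·log₂(0.47/0.05) = 1.51935
  0.11·log₂(0.11/0.20) = -0.09487
  0.30·log₂(0.30/0.09) = 0.52109
  0.01·log₂(0.01/0.12) = -0.03585
  0.11·log₂(0.11/0.54) = -0.25250
D(P‖Q) = 1.6572 bits.

1.6572 bits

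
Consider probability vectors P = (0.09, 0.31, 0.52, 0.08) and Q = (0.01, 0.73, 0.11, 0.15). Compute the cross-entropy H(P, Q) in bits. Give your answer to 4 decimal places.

H(P,Q) = −Σ p·log₂ q.
  −0.09·log₂(0.01) = 0.59795
  −0.31·log₂(0.73) = 0.14075
  −0.52·log₂(0.11) = 1.65590
  −0.08·log₂(0.15) = 0.21896
H(P,Q) = 2.6136 bits.

2.6136 bits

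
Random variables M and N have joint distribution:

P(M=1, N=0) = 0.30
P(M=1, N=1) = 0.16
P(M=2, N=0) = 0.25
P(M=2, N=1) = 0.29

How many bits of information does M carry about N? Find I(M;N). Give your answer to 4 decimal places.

0.0261 bits

Marginals: p(M) = (0.4600, 0.5400), p(N) = (0.5500, 0.4500).
I(M;N) = Σ p(x,y)·log₂[p(x,y)/(p(x)p(y))].
  (1,0): 0.30·log₂(1.1858) = 0.07375
  (1,1): 0.16·log₂(0.7729) = -0.05945
  (2,0): 0.25·log₂(0.8418) = -0.06213
  (2,1): 0.29·log₂(1.1934) = 0.07398
Sum = 0.0261 bits.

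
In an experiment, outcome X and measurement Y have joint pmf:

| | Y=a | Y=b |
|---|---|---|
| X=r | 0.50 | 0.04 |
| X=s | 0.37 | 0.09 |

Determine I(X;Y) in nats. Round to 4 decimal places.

Marginals: p(X) = (0.5400, 0.4600), p(Y) = (0.8700, 0.1300).
I(X;Y) = H(X) + H(Y) − H(X,Y).
H(X) = 0.6899, H(Y) = 0.3864, H(X,Y) = 1.0599.
I(X;Y) = 0.6899 + 0.3864 − 1.0599 = 0.0164 nats.

0.0164 nats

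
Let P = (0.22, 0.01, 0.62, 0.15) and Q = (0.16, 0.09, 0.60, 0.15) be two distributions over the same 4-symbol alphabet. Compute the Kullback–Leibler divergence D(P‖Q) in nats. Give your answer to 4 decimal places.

0.0684 nats

D(P‖Q) = Σ p·ln(p/q).
  0.22·ln(0.22/0.16) = 0.07006
  0.01·ln(0.01/0.09) = -0.02197
  0.62·ln(0.62/0.60) = 0.02033
  0.15·ln(0.15/0.15) = 0.00000
D(P‖Q) = 0.0684 nats.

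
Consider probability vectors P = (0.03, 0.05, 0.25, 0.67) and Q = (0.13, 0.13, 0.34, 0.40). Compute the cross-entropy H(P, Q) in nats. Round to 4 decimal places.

1.0468 nats

H(P,Q) = −Σ p·ln q.
  −0.03·ln(0.13) = 0.06121
  −0.05·ln(0.13) = 0.10201
  −0.25·ln(0.34) = 0.26970
  −0.67·ln(0.40) = 0.61391
H(P,Q) = 1.0468 nats.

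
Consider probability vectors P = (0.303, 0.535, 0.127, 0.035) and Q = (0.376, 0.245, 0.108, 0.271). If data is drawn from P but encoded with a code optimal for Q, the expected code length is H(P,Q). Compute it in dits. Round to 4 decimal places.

H(P,Q) = −Σ p·log₁₀ q.
  −0.303·log₁₀(0.376) = 0.12872
  −0.535·log₁₀(0.245) = 0.32680
  −0.127·log₁₀(0.108) = 0.12276
  −0.035·log₁₀(0.271) = 0.01985
H(P,Q) = 0.5981 dits.

0.5981 dits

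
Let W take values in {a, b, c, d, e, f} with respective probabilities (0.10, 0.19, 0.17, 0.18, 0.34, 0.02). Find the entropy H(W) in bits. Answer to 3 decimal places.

2.309 bits

H(W) = −Σ p·log₂ p.
  −(0.10)·log₂(0.10) = 0.3322
  −(0.19)·log₂(0.19) = 0.4552
  −(0.17)·log₂(0.17) = 0.4346
  −(0.18)·log₂(0.18) = 0.4453
  −(0.34)·log₂(0.34) = 0.5292
  −(0.02)·log₂(0.02) = 0.1129
Sum: 0.3322 + 0.4552 + 0.4346 + 0.4453 + 0.5292 + 0.1129 = 2.309 bits.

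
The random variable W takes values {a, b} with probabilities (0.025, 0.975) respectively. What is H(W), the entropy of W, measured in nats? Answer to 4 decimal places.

0.1169 nats

H(W) = −Σ p·ln p.
  −(0.025)·ln(0.025) = 0.09222
  −(0.975)·ln(0.975) = 0.02468
Sum: 0.09222 + 0.02468 = 0.1169 nats.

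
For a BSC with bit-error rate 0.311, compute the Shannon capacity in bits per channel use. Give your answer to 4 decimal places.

Binary symmetric channel: C = 1 − h₂(ε) where h₂ is the binary entropy function.
h₂(0.311) = −0.311·log₂0.311 − 0.689·log₂0.689 = 0.8943.
C = 1 − 0.8943 = 0.1057 bits per channel use.

0.1057 bits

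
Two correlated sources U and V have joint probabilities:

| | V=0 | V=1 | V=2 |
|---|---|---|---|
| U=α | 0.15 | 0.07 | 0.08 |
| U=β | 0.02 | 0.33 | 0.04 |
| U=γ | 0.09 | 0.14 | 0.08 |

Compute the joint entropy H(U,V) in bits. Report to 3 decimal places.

H(U,V) = −Σ p(x,y)·log₂ p(x,y) over all 9 cells.
  cell (α,0): −0.15·log₂0.15 = 0.4105
  cell (α,1): −0.07·log₂0.07 = 0.2686
  cell (α,2): −0.08·log₂0.08 = 0.2915
  cell (β,0): −0.02·log₂0.02 = 0.1129
  cell (β,1): −0.33·log₂0.33 = 0.5278
  cell (β,2): −0.04·log₂0.04 = 0.1858
  cell (γ,0): −0.09·log₂0.09 = 0.3127
  cell (γ,1): −0.14·log₂0.14 = 0.3971
  cell (γ,2): −0.08·log₂0.08 = 0.2915
Sum = 2.798 bits.

2.798 bits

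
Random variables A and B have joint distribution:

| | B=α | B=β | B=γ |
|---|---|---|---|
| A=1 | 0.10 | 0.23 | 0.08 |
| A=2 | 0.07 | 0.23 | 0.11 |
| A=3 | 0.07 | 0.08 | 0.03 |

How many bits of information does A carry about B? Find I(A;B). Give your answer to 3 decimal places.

Marginals: p(A) = (0.4100, 0.4100, 0.1800), p(B) = (0.2400, 0.5400, 0.2200).
I(A;B) = Σ p(x,y)·log₂[p(x,y)/(p(x)p(y))].
  (1,α): 0.10·log₂(1.0163) = 0.0023
  (1,β): 0.23·log₂(1.0388) = 0.0126
  (1,γ): 0.08·log₂(0.8869) = -0.0139
  (2,α): 0.07·log₂(0.7114) = -0.0344
  (2,β): 0.23·log₂(1.0388) = 0.0126
  (2,γ): 0.11·log₂(1.2195) = 0.0315
  (3,α): 0.07·log₂(1.6204) = 0.0487
  (3,β): 0.08·log₂(0.8230) = -0.0225
  (3,γ): 0.03·log₂(0.7576) = -0.0120
Sum = 0.025 bits.

0.025 bits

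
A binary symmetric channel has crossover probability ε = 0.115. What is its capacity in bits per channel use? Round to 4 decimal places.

Binary symmetric channel: C = 1 − h₂(ε) where h₂ is the binary entropy function.
h₂(0.115) = −0.115·log₂0.115 − 0.885·log₂0.885 = 0.5148.
C = 1 − 0.5148 = 0.4852 bits per channel use.

0.4852 bits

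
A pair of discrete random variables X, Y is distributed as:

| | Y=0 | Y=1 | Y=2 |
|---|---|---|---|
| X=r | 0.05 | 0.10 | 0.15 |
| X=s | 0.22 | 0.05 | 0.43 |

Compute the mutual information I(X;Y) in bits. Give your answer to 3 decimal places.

Marginals: p(X) = (0.3000, 0.7000), p(Y) = (0.2700, 0.1500, 0.5800).
I(X;Y) = Σ p(x,y)·log₂[p(x,y)/(p(x)p(y))].
  (r,0): 0.05·log₂(0.6173) = -0.0348
  (r,1): 0.10·log₂(2.2222) = 0.1152
  (r,2): 0.15·log₂(0.8621) = -0.0321
  (s,0): 0.22·log₂(1.1640) = 0.0482
  (s,1): 0.05·log₂(0.4762) = -0.0535
  (s,2): 0.43·log₂(1.0591) = 0.0356
Sum = 0.079 bits.

0.079 bits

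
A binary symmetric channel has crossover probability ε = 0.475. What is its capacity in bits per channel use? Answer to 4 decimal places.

0.0018 bits

Binary symmetric channel: C = 1 − h₂(ε) where h₂ is the binary entropy function.
h₂(0.475) = −0.475·log₂0.475 − 0.525·log₂0.525 = 0.9982.
C = 1 − 0.9982 = 0.0018 bits per channel use.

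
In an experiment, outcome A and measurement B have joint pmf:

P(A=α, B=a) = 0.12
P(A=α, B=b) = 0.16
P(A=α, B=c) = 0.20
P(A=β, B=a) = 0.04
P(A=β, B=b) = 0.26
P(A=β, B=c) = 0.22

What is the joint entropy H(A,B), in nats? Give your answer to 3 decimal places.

1.682 nats

H(A,B) = −Σ p(x,y)·ln p(x,y) over all 6 cells.
  cell (α,a): −0.12·ln0.12 = 0.2544
  cell (α,b): −0.16·ln0.16 = 0.2932
  cell (α,c): −0.20·ln0.20 = 0.3219
  cell (β,a): −0.04·ln0.04 = 0.1288
  cell (β,b): −0.26·ln0.26 = 0.3502
  cell (β,c): −0.22·ln0.22 = 0.3331
Sum = 1.682 nats.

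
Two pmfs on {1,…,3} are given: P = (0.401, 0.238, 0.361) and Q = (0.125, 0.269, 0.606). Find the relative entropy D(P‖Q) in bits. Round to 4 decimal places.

0.3625 bits

D(P‖Q) = Σ p·log₂(p/q).
  0.401·log₂(0.401/0.125) = 0.67435
  0.238·log₂(0.238/0.269) = -0.04204
  0.361·log₂(0.361/0.606) = -0.26978
D(P‖Q) = 0.3625 bits.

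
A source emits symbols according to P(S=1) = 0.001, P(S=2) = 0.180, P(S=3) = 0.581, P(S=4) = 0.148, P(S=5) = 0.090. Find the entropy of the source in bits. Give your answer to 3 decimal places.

1.631 bits

H(S) = −Σ p·log₂ p.
  −(0.001)·log₂(0.001) = 0.0100
  −(0.180)·log₂(0.180) = 0.4453
  −(0.581)·log₂(0.581) = 0.4551
  −(0.148)·log₂(0.148) = 0.4079
  −(0.090)·log₂(0.090) = 0.3127
Sum: 0.0100 + 0.4453 + 0.4551 + 0.4079 + 0.3127 = 1.631 bits.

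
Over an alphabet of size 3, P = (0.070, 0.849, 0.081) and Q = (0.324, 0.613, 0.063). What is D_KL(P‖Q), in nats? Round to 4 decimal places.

0.1896 nats

D(P‖Q) = Σ p·ln(p/q).
  0.070·ln(0.070/0.324) = -0.10726
  0.849·ln(0.849/0.613) = 0.27651
  0.081·ln(0.081/0.063) = 0.02036
D(P‖Q) = 0.1896 nats.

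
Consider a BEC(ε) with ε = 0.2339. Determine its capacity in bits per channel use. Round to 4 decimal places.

0.7661 bits

Binary erasure channel: capacity C = 1 − ε.
C = 1 − 0.2339 = 0.7661 bits per channel use.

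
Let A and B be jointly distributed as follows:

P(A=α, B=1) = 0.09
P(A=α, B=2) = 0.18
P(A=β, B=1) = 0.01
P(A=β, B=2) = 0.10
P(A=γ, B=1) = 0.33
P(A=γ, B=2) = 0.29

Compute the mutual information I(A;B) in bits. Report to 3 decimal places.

0.071 bits

Marginals: p(A) = (0.2700, 0.1100, 0.6200), p(B) = (0.4300, 0.5700).
I(A;B) = Σ p(x,y)·log₂[p(x,y)/(p(x)p(y))].
  (α,1): 0.09·log₂(0.7752) = -0.0331
  (α,2): 0.18·log₂(1.1696) = 0.0407
  (β,1): 0.01·log₂(0.2114) = -0.0224
  (β,2): 0.10·log₂(1.5949) = 0.0673
  (γ,1): 0.33·log₂(1.2378) = 0.1016
  (γ,2): 0.29·log₂(0.8206) = -0.0827
Sum = 0.071 bits.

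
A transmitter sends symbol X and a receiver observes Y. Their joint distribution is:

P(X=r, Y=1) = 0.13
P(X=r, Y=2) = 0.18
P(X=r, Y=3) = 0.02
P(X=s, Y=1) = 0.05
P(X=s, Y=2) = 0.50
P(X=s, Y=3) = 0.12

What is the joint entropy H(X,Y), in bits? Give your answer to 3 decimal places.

2.024 bits

H(X,Y) = −Σ p(x,y)·log₂ p(x,y) over all 6 cells.
  cell (r,1): −0.13·log₂0.13 = 0.3826
  cell (r,2): −0.18·log₂0.18 = 0.4453
  cell (r,3): −0.02·log₂0.02 = 0.1129
  cell (s,1): −0.05·log₂0.05 = 0.2161
  cell (s,2): −0.50·log₂0.50 = 0.5000
  cell (s,3): −0.12·log₂0.12 = 0.3671
Sum = 2.024 bits.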